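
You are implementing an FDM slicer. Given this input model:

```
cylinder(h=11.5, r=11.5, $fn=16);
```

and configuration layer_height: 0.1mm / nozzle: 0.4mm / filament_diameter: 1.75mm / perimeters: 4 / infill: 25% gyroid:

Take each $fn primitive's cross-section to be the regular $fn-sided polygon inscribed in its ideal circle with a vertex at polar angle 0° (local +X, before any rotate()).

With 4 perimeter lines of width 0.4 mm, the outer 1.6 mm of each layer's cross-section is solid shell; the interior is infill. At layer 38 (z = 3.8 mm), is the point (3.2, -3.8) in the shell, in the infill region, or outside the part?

infill

At z = 3.8 mm: the r=11.5 cylinder gives a regular 16-gon of circumradius 11.5 (constant along its height). Overall, the cross-section is a single solid region. The nearest boundary edge runs (4.40, -10.62)→(8.13, -8.13); distance from the point to it = 6.34 mm. The point is inside the cross-section and 6.34 mm from the nearest boundary — more than the 1.6 mm shell width (4 × 0.4), so it's in the infill interior.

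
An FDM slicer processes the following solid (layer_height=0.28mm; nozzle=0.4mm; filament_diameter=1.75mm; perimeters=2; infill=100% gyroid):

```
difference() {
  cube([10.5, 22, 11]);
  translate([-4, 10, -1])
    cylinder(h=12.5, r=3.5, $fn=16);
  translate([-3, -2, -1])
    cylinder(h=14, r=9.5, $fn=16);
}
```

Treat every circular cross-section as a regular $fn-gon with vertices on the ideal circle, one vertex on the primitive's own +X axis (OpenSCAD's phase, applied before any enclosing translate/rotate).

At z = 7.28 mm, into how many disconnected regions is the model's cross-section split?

1

At z = 7.28 mm: the cube (footprint 10.5×22) is included at this height; the cylinder at (-4, 10): section is a regular 16-gon, circumradius r=3.5; the cylinder at (-3, -2): section is a regular 16-gon, circumradius r=9.5; Subtracting the remaining from the first: starting from the 10.5×22 cube, the r=3.5 cylinder at (-4, 10) misses the remaining region (no effect); the r=9.5 cylinder at (-3, -2) partially overlaps it — only the 28.87 mm² overlap (of its 276.30 mm²) is removed, clipping the outline — 1 connected region. The result has 1 disconnected region.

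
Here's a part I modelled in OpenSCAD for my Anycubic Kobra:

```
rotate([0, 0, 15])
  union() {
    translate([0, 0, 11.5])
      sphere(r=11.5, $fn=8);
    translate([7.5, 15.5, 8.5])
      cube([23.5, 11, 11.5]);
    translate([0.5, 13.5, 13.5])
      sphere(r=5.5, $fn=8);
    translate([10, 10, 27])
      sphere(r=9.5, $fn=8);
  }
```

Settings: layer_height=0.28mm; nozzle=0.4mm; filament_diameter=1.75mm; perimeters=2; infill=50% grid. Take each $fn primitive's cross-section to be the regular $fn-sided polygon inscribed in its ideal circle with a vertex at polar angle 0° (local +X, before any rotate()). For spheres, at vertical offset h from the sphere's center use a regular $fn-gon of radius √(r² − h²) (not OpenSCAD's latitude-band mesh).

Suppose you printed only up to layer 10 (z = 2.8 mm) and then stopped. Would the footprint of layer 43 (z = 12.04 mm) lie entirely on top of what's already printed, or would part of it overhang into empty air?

Compare the two slices. At z = 2.8: the sphere: section is a regular 8-gon, circumradius = √(r²−h²) = √(11.5²−8.7²) = 7.521 (area = (8/2)·7.521²·sin(360°/8) = 159.98 mm²); the cube at (7.5, 15.5) is not intersected at this z (z outside [8.5, 20]); the sphere at (0.5, 13.5) is absent (|z−center|=10.700 > r=5.5); the sphere at (10, 10) is not intersected at this z (|z−center|=24.200 > r=9.5); Taking the union: only the r=11.5 sphere is present, so the union is just that shape — area = 159.98 mm²; (whole slice rotated 15° about Z — lengths, areas and connectivity unchanged). At z = 12.04: the r=11.5 sphere contributes a regular 8-gon of circumradius √(11.5²−0.54²) = 11.487 (area = (8/2)·11.487²·sin(360°/8) = 373.23 mm²); the cube at (7.5, 15.5) (footprint 23.5×11) is included at this height (area 258.50 mm²); the sphere at (0.5, 13.5): section is a regular 8-gon, circumradius = √(r²−h²) = √(5.5²−1.46²) = 5.303 (area = (8/2)·5.303²·sin(360°/8) = 79.53 mm²); the sphere at (10, 10) does not reach this height (|z−center|=14.960 > r=9.5); Merging all regions: the regions partially overlap — summed areas 711.27 mm² minus the doubly-counted overlap 12.95 mm² gives 698.32 mm² — area = 698.32 mm²; (rotated 15° about Z; rotation is an isometry so areas/perimeters/island counts are preserved). Checking containment: at z = 12.04 the cross-section extends beyond the z = 2.8 cross-section by about 538.34 mm².

part overhangs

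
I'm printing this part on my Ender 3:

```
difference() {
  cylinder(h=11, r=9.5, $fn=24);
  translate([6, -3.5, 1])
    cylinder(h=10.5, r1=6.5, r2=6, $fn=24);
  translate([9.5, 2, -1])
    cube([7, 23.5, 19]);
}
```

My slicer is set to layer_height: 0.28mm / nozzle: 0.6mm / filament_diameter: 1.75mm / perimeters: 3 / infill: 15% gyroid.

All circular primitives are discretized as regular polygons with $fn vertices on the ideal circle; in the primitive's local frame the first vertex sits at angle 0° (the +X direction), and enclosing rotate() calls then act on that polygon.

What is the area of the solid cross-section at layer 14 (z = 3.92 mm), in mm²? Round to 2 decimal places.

At z = 3.92 mm: the r=9.5 cylinder gives a regular 24-gon of circumradius 9.5 (constant along its height) (area = (24/2)·9.500²·sin(360°/24) = 280.30 mm²); the cone at (6, -3.5) contributes a regular 24-gon of circumradius 6.361 (interpolated between r1=6.5 and r2=6 at t=0.278) (area = (24/2)·6.361²·sin(360°/24) = 125.67 mm²); the cube at (9.5, 2) is present — its section is the full 7×23.5 rectangle (area 164.50 mm²); After the difference (first − rest): starting from the r=9.5 cylinder (280.30 mm²), the cone at (6, -3.5) partially overlaps it — only the 84.78 mm² overlap (of its 125.67 mm²) is removed, clipping the outline; the 7×23.5 cube at (9.5, 2) misses the remaining region (no effect) — area = 195.52 mm². Overall, the cross-section is a single solid region. Net area = 195.52 mm².

195.52 mm²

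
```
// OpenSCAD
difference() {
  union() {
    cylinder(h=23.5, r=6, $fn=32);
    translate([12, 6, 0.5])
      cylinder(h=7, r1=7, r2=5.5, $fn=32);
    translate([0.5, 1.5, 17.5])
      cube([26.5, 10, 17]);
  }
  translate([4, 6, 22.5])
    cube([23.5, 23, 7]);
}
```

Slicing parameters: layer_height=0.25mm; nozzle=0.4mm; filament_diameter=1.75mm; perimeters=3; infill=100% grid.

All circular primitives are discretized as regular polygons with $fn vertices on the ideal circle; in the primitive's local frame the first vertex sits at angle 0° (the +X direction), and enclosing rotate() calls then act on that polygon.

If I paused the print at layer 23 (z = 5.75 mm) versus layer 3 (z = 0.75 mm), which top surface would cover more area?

layer 3 (z = 0.75 mm)

Layer 23 (z = 5.75): the cylinder: section is a regular 32-gon, circumradius r=6 (area = (32/2)·6.000²·sin(360°/32) = 112.37 mm²); the cone at (12, 6) (r1=7→r2=5.5) has section circumradius 5.875 here — a regular 32-gon (area = (32/2)·5.875²·sin(360°/32) = 107.74 mm²); the cube at (0.5, 1.5) is absent (z outside [17.5, 34.5]); Combining (union): the 2 present regions are separate (no shared area or edge), so areas and boundary lengths simply add and each stays a separate island — area = 220.11 mm²; the cube at (4, 6) does not reach this height (z outside [22.5, 29.5]); Subtracting the remaining from the first: none of the subtracted shapes is present at this height, so that combined region is unchanged — area = 220.11 mm². So its area = 220.11 mm². Layer 3 (z = 0.75): the r=6 cylinder contributes a regular 32-gon of circumradius 6 (area = (32/2)·6.000²·sin(360°/32) = 112.37 mm²); the cone at (12, 6): at t=0.036 of its height the radius interpolates to r₁+(r₂−r₁)t = 6.946, giving a regular 32-gon of that circumradius (area = (32/2)·6.946²·sin(360°/32) = 150.62 mm²); the cube at (0.5, 1.5) is absent (z outside [17.5, 34.5]); Combining (union): the 2 present regions are separate (no shared area or edge), so areas and boundary lengths simply add and each stays a separate island — area = 262.99 mm²; the cube at (4, 6) is not intersected at this z (z outside [22.5, 29.5]); Taking the first minus the rest: none of the subtracted shapes is present at this height, so that combined region is unchanged — area = 262.99 mm². So its area = 262.99 mm². Layer 3 is larger (262.99 vs 220.11 mm²).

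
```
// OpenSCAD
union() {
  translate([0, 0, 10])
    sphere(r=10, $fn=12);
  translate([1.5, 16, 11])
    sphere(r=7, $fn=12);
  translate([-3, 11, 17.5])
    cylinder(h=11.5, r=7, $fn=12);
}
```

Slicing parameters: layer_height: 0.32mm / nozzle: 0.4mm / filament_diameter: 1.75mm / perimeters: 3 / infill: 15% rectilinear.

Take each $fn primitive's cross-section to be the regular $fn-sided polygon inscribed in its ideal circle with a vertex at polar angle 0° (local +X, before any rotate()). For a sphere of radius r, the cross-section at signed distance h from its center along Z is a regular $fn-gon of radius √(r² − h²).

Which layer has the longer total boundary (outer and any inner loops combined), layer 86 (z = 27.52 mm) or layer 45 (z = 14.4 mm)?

Layer 86 (z = 27.52): the sphere is not intersected at this z (|z−center|=17.520 > r=10); the sphere at (1.5, 16) does not reach this height (|z−center|=16.520 > r=7); the r=7 cylinder at (-3, 11) contributes a regular 12-gon of circumradius 7 (perimeter = 2·12·7.000·sin(180°/12) = 43.48 mm); Merging all regions: only the r=7 cylinder at (-3, 11) is present, so the union is just that shape — boundary = 43.48 mm. So its perimeter = 43.48 mm. Layer 45 (z = 14.4): the sphere: section is a regular 12-gon, circumradius = √(r²−h²) = √(10²−4.4²) = 8.980 (perimeter = 2·12·8.980·sin(180°/12) = 55.78 mm); the r=7 sphere at (1.5, 16) contributes a regular 12-gon of circumradius √(7²−3.4²) = 6.119 (perimeter = 2·12·6.119·sin(180°/12) = 38.01 mm); the cylinder at (-3, 11) is not intersected at this z (z outside [17.5, 29]); Merging all regions: the 2 present regions are separate (no shared area or edge), so areas and boundary lengths simply add and each stays a separate island — boundary = 93.79 mm. So its perimeter = 93.79 mm. Layer 45 is larger (93.79 vs 43.48 mm).

layer 45 (z = 14.4 mm)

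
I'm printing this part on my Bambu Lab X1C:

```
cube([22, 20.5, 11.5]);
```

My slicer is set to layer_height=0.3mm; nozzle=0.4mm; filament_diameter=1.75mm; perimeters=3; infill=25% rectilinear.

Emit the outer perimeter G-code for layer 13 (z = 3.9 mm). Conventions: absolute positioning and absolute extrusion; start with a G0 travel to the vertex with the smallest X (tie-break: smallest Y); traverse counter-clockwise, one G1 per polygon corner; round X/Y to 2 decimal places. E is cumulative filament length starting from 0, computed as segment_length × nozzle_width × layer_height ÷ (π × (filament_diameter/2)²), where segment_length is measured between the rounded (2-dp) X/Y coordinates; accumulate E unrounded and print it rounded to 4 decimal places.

At z = 3.9 mm: the cube is present — its section is the full 22×20.5 rectangle. The outline is a single polygon with 4 vertices. Extrusion per mm of travel: 0.4 × 0.3 / (π × 0.875²) = 0.049890. Accumulating E over each segment gives final E = 4.2407.

G0 X0.00 Y0.00 Z3.90
G1 X22.00 Y0.00 E1.0976
G1 X22.00 Y20.50 E2.1203
G1 X0.00 Y20.50 E3.2179
G1 X0.00 Y0.00 E4.2407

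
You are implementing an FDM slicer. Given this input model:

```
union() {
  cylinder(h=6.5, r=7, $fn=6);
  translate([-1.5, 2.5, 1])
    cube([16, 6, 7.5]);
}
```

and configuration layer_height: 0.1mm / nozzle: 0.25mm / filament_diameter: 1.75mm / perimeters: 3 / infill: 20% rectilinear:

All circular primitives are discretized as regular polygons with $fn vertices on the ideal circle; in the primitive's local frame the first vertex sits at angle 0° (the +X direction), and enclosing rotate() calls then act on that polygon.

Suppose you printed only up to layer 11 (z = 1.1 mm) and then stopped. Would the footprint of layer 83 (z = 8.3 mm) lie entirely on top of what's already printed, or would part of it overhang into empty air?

Compare the two slices. At z = 1.1: the cylinder: section is a regular 6-gon, circumradius r=7 (area = (6/2)·7.000²·sin(360°/6) = 127.31 mm²); the 16×6 cube at (-1.5, 2.5) contributes its full rectangle (area 96.00 mm²); Combining (union): the regions partially overlap — summed areas 223.31 mm² minus the doubly-counted overlap 21.47 mm² gives 201.83 mm² — area = 201.83 mm². At z = 8.3: the cylinder does not reach this height (z outside [0, 6.5]); the cube at (-1.5, 2.5) is present — its section is the full 16×6 rectangle (area 96.00 mm²); Combining (union): only the 16×6 cube at (-1.5, 2.5) is present, so the union is just that shape — area = 96.00 mm². Checking containment: the cross-section at z = 8.3 is a subset of the cross-section at z = 1.1.

entirely on top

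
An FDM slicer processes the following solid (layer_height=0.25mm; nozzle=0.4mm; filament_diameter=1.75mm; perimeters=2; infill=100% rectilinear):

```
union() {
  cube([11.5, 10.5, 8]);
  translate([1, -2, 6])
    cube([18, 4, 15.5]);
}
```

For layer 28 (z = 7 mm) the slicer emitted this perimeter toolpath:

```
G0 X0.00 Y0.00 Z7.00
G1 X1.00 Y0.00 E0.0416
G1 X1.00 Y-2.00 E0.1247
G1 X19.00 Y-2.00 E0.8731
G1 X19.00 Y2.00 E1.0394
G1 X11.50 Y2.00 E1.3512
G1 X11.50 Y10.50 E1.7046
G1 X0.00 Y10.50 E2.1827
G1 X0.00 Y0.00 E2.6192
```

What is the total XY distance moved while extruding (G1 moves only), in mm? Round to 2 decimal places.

63.00 mm

Sum the Euclidean lengths of each G1 segment: total = 63.00 mm.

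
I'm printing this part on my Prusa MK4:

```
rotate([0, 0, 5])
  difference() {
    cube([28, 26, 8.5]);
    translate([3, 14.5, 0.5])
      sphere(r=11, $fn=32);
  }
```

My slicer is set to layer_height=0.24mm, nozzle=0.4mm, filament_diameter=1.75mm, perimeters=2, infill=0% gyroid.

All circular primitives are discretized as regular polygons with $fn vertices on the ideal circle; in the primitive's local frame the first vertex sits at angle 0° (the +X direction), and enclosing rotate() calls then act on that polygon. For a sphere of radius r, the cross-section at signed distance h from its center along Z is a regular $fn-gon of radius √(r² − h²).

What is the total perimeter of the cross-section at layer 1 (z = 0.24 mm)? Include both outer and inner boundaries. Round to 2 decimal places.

127.54 mm

At z = 0.24 mm: the cube is present — its section is the full 28×26 rectangle (perimeter 108.00 mm); the r=11 sphere at (3, 14.5) slices to a regular 32-gon of circumradius 10.997 (√(r²−h²) with h=0.26 from center) (perimeter = 2·32·10.997·sin(180°/32) = 68.98 mm); Taking the first minus the rest: starting from the 28×26 cube, the r=11 sphere at (3, 14.5) partially overlaps it — only the 253.69 mm² overlap (of its 377.48 mm²) is removed, clipping the outline — boundary = 127.54 mm; (whole slice rotated 5° about Z — lengths, areas and connectivity unchanged). Overall, the cross-section is a single solid region. Total boundary length (outer) = 127.54 mm.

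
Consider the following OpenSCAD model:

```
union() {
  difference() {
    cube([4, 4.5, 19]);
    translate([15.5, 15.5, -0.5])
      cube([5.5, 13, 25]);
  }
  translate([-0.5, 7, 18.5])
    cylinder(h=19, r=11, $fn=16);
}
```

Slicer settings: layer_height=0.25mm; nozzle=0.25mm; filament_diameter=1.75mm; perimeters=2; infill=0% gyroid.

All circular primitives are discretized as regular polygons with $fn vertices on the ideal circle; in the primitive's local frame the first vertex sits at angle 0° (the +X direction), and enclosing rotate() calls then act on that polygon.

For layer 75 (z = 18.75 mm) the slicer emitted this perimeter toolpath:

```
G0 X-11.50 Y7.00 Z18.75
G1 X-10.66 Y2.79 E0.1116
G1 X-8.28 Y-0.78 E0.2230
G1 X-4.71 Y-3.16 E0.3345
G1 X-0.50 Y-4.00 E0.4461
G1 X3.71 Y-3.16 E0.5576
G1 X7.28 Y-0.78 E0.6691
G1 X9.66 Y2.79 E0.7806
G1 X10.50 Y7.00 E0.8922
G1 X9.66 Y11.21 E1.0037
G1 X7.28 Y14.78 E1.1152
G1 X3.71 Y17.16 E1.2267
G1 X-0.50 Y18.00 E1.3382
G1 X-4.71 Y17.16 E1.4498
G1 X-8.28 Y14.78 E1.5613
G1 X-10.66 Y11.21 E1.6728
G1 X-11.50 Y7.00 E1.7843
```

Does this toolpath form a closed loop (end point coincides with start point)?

Start point (G0): (-11.50, 7.00). End point (last G1): the path returns to the start — closed.

yes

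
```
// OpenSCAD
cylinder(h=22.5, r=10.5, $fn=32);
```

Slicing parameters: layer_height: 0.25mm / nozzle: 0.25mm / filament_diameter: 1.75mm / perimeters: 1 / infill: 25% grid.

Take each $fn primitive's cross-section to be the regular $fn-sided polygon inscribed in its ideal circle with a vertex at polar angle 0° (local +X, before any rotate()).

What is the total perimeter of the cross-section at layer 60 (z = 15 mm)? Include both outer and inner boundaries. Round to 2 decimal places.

65.87 mm

At z = 15 mm: the r=10.5 cylinder gives a regular 32-gon of circumradius 10.5 (constant along its height) (perimeter = 2·32·10.500·sin(180°/32) = 65.87 mm). Overall, the cross-section is a single solid region. Total boundary length (outer) = 65.87 mm.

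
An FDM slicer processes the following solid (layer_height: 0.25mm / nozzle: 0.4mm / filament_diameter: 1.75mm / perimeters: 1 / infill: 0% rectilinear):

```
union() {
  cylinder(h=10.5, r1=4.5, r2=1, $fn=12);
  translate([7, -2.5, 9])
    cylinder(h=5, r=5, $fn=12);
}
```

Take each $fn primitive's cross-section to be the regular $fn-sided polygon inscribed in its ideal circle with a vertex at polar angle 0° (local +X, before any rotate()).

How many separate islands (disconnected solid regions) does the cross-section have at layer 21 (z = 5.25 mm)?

At z = 5.25 mm: the cone contributes a regular 12-gon of circumradius 2.750 (interpolated between r1=4.5 and r2=1 at t=0.500); the cylinder at (7, -2.5) does not reach this height (z outside [9, 14]); Merging all regions: only the cone is present, so the union is just that shape — 1 connected region. Overall, the cross-section is a single solid region. Island count = 1.

1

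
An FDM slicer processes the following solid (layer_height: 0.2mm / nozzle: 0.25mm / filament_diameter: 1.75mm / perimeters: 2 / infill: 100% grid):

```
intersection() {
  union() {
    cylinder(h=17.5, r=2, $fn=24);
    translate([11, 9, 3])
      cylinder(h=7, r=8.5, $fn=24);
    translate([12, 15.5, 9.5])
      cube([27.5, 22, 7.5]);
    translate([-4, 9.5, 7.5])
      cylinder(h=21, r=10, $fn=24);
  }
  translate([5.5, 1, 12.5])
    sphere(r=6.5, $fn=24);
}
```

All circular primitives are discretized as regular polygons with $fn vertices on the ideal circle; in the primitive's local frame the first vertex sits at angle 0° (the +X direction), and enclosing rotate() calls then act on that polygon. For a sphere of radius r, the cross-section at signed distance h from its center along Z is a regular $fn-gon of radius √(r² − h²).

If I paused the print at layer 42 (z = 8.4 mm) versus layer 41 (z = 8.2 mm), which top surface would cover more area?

layer 42 (z = 8.4 mm)

Layer 42 (z = 8.4): the r=2 cylinder gives a regular 24-gon of circumradius 2 (constant along its height) (area = (24/2)·2.000²·sin(360°/24) = 12.42 mm²); the r=8.5 cylinder at (11, 9) contributes a regular 24-gon of circumradius 8.5 (area = (24/2)·8.500²·sin(360°/24) = 224.40 mm²); the cube at (12, 15.5) does not reach this height (z outside [9.5, 17]); the cylinder at (-4, 9.5): section is a regular 24-gon, circumradius r=10 (area = (24/2)·10.000²·sin(360°/24) = 310.58 mm²); Merging all regions: the regions partially overlap — summed areas 547.40 mm² minus the doubly-counted overlap 28.95 mm² gives 518.46 mm² — area = 518.46 mm²; the sphere at (5.5, 1): section is a regular 24-gon, circumradius = √(r²−h²) = √(6.5²−4.1²) = 5.044 (area = (24/2)·5.044²·sin(360°/24) = 79.01 mm²); Taking the intersection: the r=6.5 sphere at (5.5, 1) partially overlaps that combined region; clipping to the common part keeps 34.45 mm² — area = 34.45 mm². So its area = 34.45 mm². Layer 41 (z = 8.2): the r=2 cylinder contributes a regular 24-gon of circumradius 2 (area = (24/2)·2.000²·sin(360°/24) = 12.42 mm²); the r=8.5 cylinder at (11, 9) gives a regular 24-gon of circumradius 8.5 (constant along its height) (area = (24/2)·8.500²·sin(360°/24) = 224.40 mm²); the cube at (12, 15.5) does not reach this height (z outside [9.5, 17]); the cylinder at (-4, 9.5): section is a regular 24-gon, circumradius r=10 (area = (24/2)·10.000²·sin(360°/24) = 310.58 mm²); Taking the union: the regions partially overlap — summed areas 547.40 mm² minus the doubly-counted overlap 28.95 mm² gives 518.46 mm² — area = 518.46 mm²; the r=6.5 sphere at (5.5, 1) slices to a regular 24-gon of circumradius 4.874 (√(r²−h²) with h=4.3 from center) (area = (24/2)·4.874²·sin(360°/24) = 73.79 mm²); Keeping only the common overlap: the r=6.5 sphere at (5.5, 1) partially overlaps the result so far; clipping to the common part keeps 31.32 mm² — area = 31.32 mm². So its area = 31.32 mm². Layer 42 is larger (34.45 vs 31.32 mm²).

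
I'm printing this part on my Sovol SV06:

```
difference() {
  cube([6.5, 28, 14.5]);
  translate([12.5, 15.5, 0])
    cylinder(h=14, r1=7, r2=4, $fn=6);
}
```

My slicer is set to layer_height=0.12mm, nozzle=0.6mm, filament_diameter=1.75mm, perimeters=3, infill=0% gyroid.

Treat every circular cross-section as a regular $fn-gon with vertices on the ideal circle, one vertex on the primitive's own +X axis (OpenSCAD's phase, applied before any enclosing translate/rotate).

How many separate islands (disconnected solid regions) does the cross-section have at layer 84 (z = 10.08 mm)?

At z = 10.08 mm: the cube is present — its section is the full 6.5×28 rectangle; the cone at (12.5, 15.5) contributes a regular 6-gon of circumradius 4.840 (interpolated between r1=7 and r2=4 at t=0.720); After the difference (first − rest): starting from the 6.5×28 cube, the cone at (12.5, 15.5) misses the remaining region (no effect) — 1 connected region. Overall, the cross-section is a single solid region. Island count = 1.

1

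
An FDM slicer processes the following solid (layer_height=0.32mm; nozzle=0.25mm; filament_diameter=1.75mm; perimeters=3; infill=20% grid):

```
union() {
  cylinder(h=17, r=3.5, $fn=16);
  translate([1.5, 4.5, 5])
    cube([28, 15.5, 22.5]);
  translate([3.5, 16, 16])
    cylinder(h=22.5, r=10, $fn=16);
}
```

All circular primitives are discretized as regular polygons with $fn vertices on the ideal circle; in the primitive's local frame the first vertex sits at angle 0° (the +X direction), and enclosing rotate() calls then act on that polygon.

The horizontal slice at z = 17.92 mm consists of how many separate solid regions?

1

At z = 17.92 mm: the cylinder is not intersected at this z (z outside [0, 17]); the cube at (1.5, 4.5) (footprint 28×15.5) is included at this height; the r=10 cylinder at (3.5, 16) contributes a regular 16-gon of circumradius 10; Combining (union): the regions partially overlap (shared area 142.54 mm²), so overlapping operands fuse into one piece — 1 connected region. The result has 1 disconnected region.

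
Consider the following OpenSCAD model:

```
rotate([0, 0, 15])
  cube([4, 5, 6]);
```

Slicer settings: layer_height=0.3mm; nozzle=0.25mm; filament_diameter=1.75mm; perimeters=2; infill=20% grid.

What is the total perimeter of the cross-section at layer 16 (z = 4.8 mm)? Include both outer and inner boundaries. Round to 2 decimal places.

At z = 4.8 mm: the cube is present — its section is the full 4×5 rectangle (perimeter 18.00 mm); (rotated 15° about Z; rotation is an isometry so areas/perimeters/island counts are preserved). Overall, the cross-section is a single solid region. Total boundary length (outer) = 18.00 mm.

18.00 mm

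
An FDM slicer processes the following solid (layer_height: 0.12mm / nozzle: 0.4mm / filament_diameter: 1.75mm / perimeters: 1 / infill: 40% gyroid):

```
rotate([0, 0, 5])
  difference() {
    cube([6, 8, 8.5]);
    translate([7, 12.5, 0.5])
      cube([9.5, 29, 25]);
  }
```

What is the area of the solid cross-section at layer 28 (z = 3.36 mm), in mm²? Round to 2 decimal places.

48.00 mm²

At z = 3.36 mm: the 6×8 cube contributes its full rectangle (area 48.00 mm²); the cube at (7, 12.5) (footprint 9.5×29) is included at this height (area 275.50 mm²); Taking the first minus the rest: starting from the 6×8 cube (48.00 mm²), the 9.5×29 cube at (7, 12.5) misses the remaining region (no effect) — area = 48.00 mm²; (rotated 5° about Z; rotation is an isometry so areas/perimeters/island counts are preserved). Overall, the cross-section is a single solid region. Net area = 48.00 mm².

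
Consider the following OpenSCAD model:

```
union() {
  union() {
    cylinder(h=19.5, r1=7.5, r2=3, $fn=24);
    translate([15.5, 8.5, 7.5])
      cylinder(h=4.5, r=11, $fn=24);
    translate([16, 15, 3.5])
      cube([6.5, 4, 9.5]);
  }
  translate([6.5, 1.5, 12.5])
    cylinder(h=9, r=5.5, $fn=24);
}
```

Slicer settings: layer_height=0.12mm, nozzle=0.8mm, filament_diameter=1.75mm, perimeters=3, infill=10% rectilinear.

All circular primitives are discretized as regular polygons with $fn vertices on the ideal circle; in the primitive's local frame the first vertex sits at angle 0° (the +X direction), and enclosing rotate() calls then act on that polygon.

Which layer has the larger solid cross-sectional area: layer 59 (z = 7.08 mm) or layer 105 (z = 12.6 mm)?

layer 105 (z = 12.6 mm)

Layer 59 (z = 7.08): the cone: at t=0.363 of its height the radius interpolates to r₁+(r₂−r₁)t = 5.866, giving a regular 24-gon of that circumradius (area = (24/2)·5.866²·sin(360°/24) = 106.88 mm²); the cylinder at (15.5, 8.5) does not reach this height (z outside [7.5, 12]); the cube at (16, 15) is present — its section is the full 6.5×4 rectangle (area 26.00 mm²); Taking the union: the 2 present regions are separate (no shared area or edge), so areas and boundary lengths simply add and each stays a separate island — area = 132.88 mm²; the cylinder at (6.5, 1.5) is absent (z outside [12.5, 21.5]); Combining (union): only the result so far is present, so the union is just that shape — area = 132.88 mm². So its area = 132.88 mm². Layer 105 (z = 12.6): the cone: at t=0.646 of its height the radius interpolates to r₁+(r₂−r₁)t = 4.592, giving a regular 24-gon of that circumradius (area = (24/2)·4.592²·sin(360°/24) = 65.50 mm²); the cylinder at (15.5, 8.5) is absent (z outside [7.5, 12]); the cube at (16, 15) is present — its section is the full 6.5×4 rectangle (area 26.00 mm²); Combining (union): the 2 present regions are separate (no shared area or edge), so areas and boundary lengths simply add and each stays a separate island — area = 91.50 mm²; the cylinder at (6.5, 1.5): section is a regular 24-gon, circumradius r=5.5 (area = (24/2)·5.500²·sin(360°/24) = 93.95 mm²); Taking the union: the regions partially overlap — summed areas 185.45 mm² minus the doubly-counted overlap 17.35 mm² gives 168.10 mm² — area = 168.10 mm². So its area = 168.10 mm². Layer 105 is larger (168.10 vs 132.88 mm²).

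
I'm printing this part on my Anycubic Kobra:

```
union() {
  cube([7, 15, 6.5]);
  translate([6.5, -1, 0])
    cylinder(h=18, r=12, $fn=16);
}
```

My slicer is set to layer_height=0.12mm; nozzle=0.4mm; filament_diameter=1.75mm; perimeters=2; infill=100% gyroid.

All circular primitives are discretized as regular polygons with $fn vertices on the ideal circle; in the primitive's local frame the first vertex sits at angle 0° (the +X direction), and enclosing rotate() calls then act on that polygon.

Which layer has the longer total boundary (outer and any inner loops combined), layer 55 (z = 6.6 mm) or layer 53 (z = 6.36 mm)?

layer 53 (z = 6.36 mm)

Layer 55 (z = 6.6): the cube is absent (z outside [0, 6.5]); the r=12 cylinder at (6.5, -1) contributes a regular 16-gon of circumradius 12 (perimeter = 2·16·12.000·sin(180°/16) = 74.91 mm); Taking the union: only the r=12 cylinder at (6.5, -1) is present, so the union is just that shape — boundary = 74.91 mm. So its perimeter = 74.91 mm. Layer 53 (z = 6.36): the cube is present — its section is the full 7×15 rectangle (perimeter 44.00 mm); the r=12 cylinder at (6.5, -1) gives a regular 16-gon of circumradius 12 (constant along its height) (perimeter = 2·16·12.000·sin(180°/16) = 74.91 mm); Combining (union): the regions partially overlap (shared area 71.92 mm²), so the edge portions inside another operand are dropped and the merged outline is re-measured after clipping — boundary = 84.72 mm. So its perimeter = 84.72 mm. Layer 53 is larger (84.72 vs 74.91 mm).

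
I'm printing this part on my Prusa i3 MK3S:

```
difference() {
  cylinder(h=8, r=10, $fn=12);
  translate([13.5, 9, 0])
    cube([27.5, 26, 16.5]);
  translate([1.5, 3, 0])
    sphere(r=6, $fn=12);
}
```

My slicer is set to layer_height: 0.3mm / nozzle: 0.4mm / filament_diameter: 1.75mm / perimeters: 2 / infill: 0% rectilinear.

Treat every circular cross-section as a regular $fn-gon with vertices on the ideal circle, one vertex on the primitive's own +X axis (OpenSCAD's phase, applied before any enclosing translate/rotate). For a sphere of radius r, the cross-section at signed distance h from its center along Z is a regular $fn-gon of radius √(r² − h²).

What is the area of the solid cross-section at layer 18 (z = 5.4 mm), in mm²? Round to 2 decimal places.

At z = 5.4 mm: the cylinder: section is a regular 12-gon, circumradius r=10 (area = (12/2)·10.000²·sin(360°/12) = 300.00 mm²); the cube at (13.5, 9) is present — its section is the full 27.5×26 rectangle (area 715.00 mm²); the sphere at (1.5, 3): section is a regular 12-gon, circumradius = √(r²−h²) = √(6²−5.4²) = 2.615 (area = (12/2)·2.615²·sin(360°/12) = 20.52 mm²); Subtracting the remaining from the first: starting from the r=10 cylinder (300.00 mm²), the 27.5×26 cube at (13.5, 9) misses the remaining region (no effect); the r=6 sphere at (1.5, 3) lies wholly inside it (removes its full 20.52 mm² and its 16.25 mm outline becomes a hole wall) — area = 279.48 mm². Overall, the cross-section is one region with 1 hole. Net area = 279.48 mm².

279.48 mm²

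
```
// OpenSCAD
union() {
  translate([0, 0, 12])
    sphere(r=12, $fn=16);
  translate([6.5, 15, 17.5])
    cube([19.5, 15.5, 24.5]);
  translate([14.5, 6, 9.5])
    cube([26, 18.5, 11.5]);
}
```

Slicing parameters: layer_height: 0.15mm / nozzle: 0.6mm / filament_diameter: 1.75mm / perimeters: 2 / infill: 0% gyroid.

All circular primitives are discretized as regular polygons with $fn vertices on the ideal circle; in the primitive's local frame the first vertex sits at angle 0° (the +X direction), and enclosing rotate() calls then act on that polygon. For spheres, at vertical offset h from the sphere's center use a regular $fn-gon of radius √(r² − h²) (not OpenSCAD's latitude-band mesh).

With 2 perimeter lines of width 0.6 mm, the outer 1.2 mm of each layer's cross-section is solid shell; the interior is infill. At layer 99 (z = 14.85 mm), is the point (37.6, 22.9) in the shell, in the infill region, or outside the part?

At z = 14.85 mm: the sphere: section is a regular 16-gon, circumradius = √(r²−h²) = √(12²−2.85²) = 11.657; the cube at (6.5, 15) does not reach this height (z outside [17.5, 42]); the cube at (14.5, 6) (footprint 26×18.5) is included at this height; Taking the union: the 2 present regions are separate (no shared area or edge), so areas and boundary lengths simply add and each stays a separate island — 2 connected regions. Overall, the cross-section has 2 separate islands. The nearest boundary edge runs (14.50, 24.50)→(40.50, 24.50); distance from the point to it = 1.60 mm. (Shell/infill is judged within the island containing the point — the largest one.) The point is inside the cross-section and 1.60 mm from the nearest boundary — more than the 1.2 mm shell width (2 × 0.6), so it's in the infill interior.

infill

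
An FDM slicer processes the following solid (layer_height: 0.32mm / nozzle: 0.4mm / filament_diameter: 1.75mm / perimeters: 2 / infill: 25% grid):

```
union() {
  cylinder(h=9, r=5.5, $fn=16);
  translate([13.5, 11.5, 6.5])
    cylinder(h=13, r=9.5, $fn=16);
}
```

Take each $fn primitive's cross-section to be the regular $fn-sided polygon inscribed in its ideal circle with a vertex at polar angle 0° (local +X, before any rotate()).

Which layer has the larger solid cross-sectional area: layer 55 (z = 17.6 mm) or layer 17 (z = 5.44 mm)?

layer 55 (z = 17.6 mm)

Layer 55 (z = 17.6): the cylinder is not intersected at this z (z outside [0, 9]); the r=9.5 cylinder at (13.5, 11.5) contributes a regular 16-gon of circumradius 9.5 (area = (16/2)·9.500²·sin(360°/16) = 276.30 mm²); Combining (union): only the r=9.5 cylinder at (13.5, 11.5) is present, so the union is just that shape — area = 276.30 mm². So its area = 276.30 mm². Layer 17 (z = 5.44): the r=5.5 cylinder gives a regular 16-gon of circumradius 5.5 (constant along its height) (area = (16/2)·5.500²·sin(360°/16) = 92.61 mm²); the cylinder at (13.5, 11.5) does not reach this height (z outside [6.5, 19.5]); Merging all regions: only the r=5.5 cylinder is present, so the union is just that shape — area = 92.61 mm². So its area = 92.61 mm². Layer 55 is larger (276.30 vs 92.61 mm²).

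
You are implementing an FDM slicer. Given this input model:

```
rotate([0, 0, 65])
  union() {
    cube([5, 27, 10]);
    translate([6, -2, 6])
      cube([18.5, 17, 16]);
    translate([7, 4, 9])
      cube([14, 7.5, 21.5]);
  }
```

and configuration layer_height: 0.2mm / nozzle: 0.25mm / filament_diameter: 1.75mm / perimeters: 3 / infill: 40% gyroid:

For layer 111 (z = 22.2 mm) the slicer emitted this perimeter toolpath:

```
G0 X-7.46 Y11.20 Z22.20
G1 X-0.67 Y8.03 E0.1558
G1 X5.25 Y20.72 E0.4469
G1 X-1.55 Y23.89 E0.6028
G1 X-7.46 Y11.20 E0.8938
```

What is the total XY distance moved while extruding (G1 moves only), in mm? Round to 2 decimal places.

Sum the Euclidean lengths of each G1 segment: total = 43.00 mm.

43.00 mm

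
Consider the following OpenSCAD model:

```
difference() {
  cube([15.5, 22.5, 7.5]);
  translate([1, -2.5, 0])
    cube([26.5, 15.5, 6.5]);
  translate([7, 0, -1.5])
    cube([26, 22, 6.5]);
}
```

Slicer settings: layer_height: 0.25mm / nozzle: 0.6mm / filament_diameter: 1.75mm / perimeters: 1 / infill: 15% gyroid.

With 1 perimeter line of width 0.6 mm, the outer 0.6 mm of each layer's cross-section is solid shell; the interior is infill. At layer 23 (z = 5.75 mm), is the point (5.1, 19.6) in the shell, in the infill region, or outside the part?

At z = 5.75 mm: the 15.5×22.5 cube contributes its full rectangle; the cube at (1, -2.5) (footprint 26.5×15.5) is included at this height; the cube at (7, 0) is absent (z outside [-1.5, 5]); Taking the first minus the rest: starting from the 15.5×22.5 cube, the 26.5×15.5 cube at (1, -2.5) partially overlaps it — only the 188.50 mm² overlap (of its 410.75 mm²) is removed, clipping the outline — 1 connected region. Overall, the cross-section is a single solid region. The nearest boundary edge runs (0.00, 22.50)→(15.50, 22.50); distance from the point to it = 2.90 mm. The point is inside the cross-section and 2.90 mm from the nearest boundary — more than the 0.6 mm shell width (1 × 0.6), so it's in the infill interior.

infill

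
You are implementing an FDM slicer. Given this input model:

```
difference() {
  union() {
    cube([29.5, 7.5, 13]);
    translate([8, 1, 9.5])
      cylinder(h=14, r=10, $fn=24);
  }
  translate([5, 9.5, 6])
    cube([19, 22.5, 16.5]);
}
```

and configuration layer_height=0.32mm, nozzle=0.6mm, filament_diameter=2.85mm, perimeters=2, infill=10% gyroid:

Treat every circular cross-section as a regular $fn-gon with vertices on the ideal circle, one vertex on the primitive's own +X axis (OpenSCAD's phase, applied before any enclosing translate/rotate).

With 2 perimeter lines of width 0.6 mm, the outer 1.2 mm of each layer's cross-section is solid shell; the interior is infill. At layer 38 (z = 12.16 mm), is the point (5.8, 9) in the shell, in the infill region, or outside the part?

shell

At z = 12.16 mm: the cube (footprint 29.5×7.5) is included at this height; the r=10 cylinder at (8, 1) contributes a regular 24-gon of circumradius 10; Merging all regions: the regions partially overlap (shared area 129.44 mm²), so overlapping operands fuse into one piece — 1 connected region; the cube at (5, 9.5) (footprint 19×22.5) is included at this height; Taking the first minus the rest: starting from the result so far, the 19×22.5 cube at (5, 9.5) partially overlaps it — only the 8.93 mm² overlap (of its 427.50 mm²) is removed, clipping the outline — 1 connected region. Overall, the cross-section is a single solid region. The nearest boundary edge runs (5.00, 9.50)→(13.21, 9.50); distance from the point to it = 0.50 mm. The point is inside the cross-section, 0.50 mm from the nearest boundary — within the 1.2 mm shell band (2 × 0.6).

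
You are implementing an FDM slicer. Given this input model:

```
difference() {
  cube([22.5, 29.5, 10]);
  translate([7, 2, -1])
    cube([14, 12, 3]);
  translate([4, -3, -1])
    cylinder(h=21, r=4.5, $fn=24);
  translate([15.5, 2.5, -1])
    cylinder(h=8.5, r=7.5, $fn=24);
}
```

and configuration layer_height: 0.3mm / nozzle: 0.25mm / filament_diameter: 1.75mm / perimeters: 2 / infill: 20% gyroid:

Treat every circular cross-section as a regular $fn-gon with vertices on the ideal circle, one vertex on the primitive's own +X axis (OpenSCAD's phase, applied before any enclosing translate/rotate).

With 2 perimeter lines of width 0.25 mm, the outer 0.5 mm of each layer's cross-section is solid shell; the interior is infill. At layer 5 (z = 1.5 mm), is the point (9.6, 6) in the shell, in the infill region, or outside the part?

outside

At z = 1.5 mm: the cube (footprint 22.5×29.5) is included at this height; the 14×12 cube at (7, 2) contributes its full rectangle; the r=4.5 cylinder at (4, -3) contributes a regular 24-gon of circumradius 4.5; the cylinder at (15.5, 2.5): section is a regular 24-gon, circumradius r=7.5; Taking the first minus the rest: starting from the 22.5×29.5 cube, the 14×12 cube at (7, 2) lies wholly inside it (removes its full 168.00 mm² and its 52.00 mm outline becomes a hole wall); the r=4.5 cylinder at (4, -3) partially overlaps it — only the 6.78 mm² overlap (of its 62.89 mm²) is removed, clipping the outline; the r=7.5 cylinder at (15.5, 2.5) partially overlaps it — only the 35.27 mm² overlap (of its 174.70 mm²) is removed, clipping the outline — 1 connected region. Overall, the cross-section is a single solid region. The nearest boundary edge runs (7.00, 14.00)→(7.00, 2.00); distance from the point to it = 2.60 mm. The point is not inside any of the regions above, so it lies outside the cross-section (2.60 mm from the nearest boundary).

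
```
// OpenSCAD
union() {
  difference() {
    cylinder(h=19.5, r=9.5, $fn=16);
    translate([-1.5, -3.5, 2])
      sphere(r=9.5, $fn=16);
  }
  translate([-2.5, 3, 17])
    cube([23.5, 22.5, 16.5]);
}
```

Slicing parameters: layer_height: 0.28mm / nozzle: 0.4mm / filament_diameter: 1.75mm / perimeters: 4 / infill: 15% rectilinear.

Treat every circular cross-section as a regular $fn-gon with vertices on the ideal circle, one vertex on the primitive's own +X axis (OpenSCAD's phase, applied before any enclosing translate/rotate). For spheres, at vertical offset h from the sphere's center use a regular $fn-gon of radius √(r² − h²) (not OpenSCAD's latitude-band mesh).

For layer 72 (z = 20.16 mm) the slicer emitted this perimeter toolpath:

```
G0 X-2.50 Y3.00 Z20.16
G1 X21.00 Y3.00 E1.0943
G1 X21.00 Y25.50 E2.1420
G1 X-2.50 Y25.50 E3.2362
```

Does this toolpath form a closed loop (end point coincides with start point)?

no

Start point (G0): (-2.50, 3.00). End point (last G1): the path does not return to the start — open.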